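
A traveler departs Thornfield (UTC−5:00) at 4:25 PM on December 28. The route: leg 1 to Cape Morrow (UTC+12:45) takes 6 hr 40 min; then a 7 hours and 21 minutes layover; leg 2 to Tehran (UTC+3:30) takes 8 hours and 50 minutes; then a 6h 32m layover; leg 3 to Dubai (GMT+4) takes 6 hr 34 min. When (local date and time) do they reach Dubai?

Convert departure to UTC: 4:25 PM + 5:00 = 9:25 PM UTC on Dec 28.
Add 6 hours 40 minutes leg 1 → 4:05 AM UTC (Dec 29).
Add 7 hours 21 minutes layover in Cape Morrow → 11:26 AM UTC.
Add 8 hours 50 minutes leg 2 → 8:16 PM UTC.
Add 6 hours 32 minutes layover in Tehran → 2:48 AM UTC (Dec 30).
Add 6 hours and 34 minutes leg 3 → 9:22 AM UTC.
Dubai is UTC+4:00, so local arrival = 9:22 AM + 4:00 = 1:22 PM on Dec 30.

1:22 PM on December 30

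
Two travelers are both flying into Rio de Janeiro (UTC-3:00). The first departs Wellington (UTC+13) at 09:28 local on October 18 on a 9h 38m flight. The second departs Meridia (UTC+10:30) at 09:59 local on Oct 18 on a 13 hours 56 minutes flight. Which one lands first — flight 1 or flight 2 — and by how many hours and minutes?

the first, by 7 hours 19 minutes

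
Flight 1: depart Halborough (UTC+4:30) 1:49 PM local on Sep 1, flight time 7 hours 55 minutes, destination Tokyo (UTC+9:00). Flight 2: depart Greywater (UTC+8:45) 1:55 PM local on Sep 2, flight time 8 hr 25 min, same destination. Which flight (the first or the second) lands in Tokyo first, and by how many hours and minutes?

Flight 1 in UTC: 1:49 PM − 4:30 = 9:19 AM on Sep 1.
+7 hours and 55 minutes → arrive 5:14 PM UTC on Sep 1.
Flight 2 in UTC: 1:55 PM − 8:45 = 5:10 AM on Sep 2.
+8 hours and 25 minutes → arrive 1:35 PM UTC on Sep 2.
Flight 1 lands earlier by 20 hours 21 minutes.

the first, by 20 hours 21 minutes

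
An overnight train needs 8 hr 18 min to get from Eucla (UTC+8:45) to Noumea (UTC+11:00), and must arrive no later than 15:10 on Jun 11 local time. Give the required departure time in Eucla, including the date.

Target arrival in UTC: 15:10 − 11:00 = 04:10 on Jun 11.
Subtract 8 hours and 18 minutes → departure 19:52 UTC on Jun 10.
Eucla is UTC+8:45: 19:52 + 8:45 = 04:37 on Jun 11.

04:37 on Jun 11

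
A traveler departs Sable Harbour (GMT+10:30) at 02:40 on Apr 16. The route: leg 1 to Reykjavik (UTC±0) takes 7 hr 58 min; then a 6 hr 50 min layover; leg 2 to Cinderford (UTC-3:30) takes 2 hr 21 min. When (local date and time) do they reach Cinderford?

05:49 on April 16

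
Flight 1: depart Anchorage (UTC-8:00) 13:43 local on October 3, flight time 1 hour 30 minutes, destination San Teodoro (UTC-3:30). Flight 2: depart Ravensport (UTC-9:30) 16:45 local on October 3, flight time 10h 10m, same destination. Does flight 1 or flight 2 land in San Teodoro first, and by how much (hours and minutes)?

the first, by 13 hours 12 minutes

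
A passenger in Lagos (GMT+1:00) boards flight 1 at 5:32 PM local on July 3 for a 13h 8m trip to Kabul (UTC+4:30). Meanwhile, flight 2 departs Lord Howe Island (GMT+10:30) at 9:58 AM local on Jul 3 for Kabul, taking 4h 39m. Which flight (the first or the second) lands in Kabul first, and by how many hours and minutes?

the second, by 25 hours 33 minutes

Flight 1 in UTC: 5:32 PM − 1:00 = 4:32 PM on Jul 3.
+13 hours 8 minutes → arrive 5:40 AM UTC on Jul 4.
Flight 2 in UTC: 9:58 AM − 10:30 = 11:28 PM on Jul 2.
+4 hours 39 minutes → arrive 4:07 AM UTC on Jul 3.
Flight 2 lands earlier by 25 hours 33 minutes.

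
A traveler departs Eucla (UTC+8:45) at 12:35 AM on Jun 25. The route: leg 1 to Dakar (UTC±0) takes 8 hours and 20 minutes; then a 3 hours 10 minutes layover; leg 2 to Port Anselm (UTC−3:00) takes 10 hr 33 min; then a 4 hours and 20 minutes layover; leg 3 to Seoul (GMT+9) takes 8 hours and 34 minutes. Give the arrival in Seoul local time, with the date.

Convert departure to UTC: 12:35 AM − 8:45 = 3:50 PM UTC on Jun 24.
Add 8 hours and 20 minutes leg 1 → 12:10 AM UTC (Jun 25).
Add 3 hours and 10 minutes layover in Dakar → 3:20 AM UTC.
Add 10 hours and 33 minutes leg 2 → 1:53 PM UTC.
Add 4 hours 20 minutes layover in Port Anselm → 6:13 PM UTC.
Add 8 hours 34 minutes leg 3 → 2:47 AM UTC (Jun 26).
Seoul is UTC+9:00, so local arrival = 2:47 AM + 9:00 = 11:47 AM on Jun 26.

11:47 AM on Jun 26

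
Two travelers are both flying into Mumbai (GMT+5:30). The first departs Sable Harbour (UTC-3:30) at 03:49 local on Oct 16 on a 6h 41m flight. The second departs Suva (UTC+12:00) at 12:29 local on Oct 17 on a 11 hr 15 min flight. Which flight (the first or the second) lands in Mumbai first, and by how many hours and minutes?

the first, by 21 hours 44 minutes

Flight 1 in UTC: 03:49 + 3:30 = 07:19 on Oct 16.
+6 hours 41 minutes → arrive 14:00 UTC on Oct 16.
Flight 2 in UTC: 12:29 − 12:00 = 00:29 on Oct 17.
+11 hours and 15 minutes → arrive 11:44 UTC on Oct 17.
Flight 1 lands earlier by 21 hours 44 minutes.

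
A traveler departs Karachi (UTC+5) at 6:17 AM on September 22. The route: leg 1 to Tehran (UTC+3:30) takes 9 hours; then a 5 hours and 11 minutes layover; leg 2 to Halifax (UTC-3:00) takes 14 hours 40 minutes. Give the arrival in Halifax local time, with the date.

3:08 AM on Sep 23

Convert departure to UTC: 6:17 AM − 5:00 = 1:17 AM UTC on Sep 22.
Add 9 hours leg 1 → 10:17 AM UTC.
Add 5 hours 11 minutes layover in Tehran → 3:28 PM UTC.
Add 14 hours 40 minutes leg 2 → 6:08 AM UTC (Sep 23).
Halifax is UTC−3:00, so local arrival = 6:08 AM − 3:00 = 3:08 AM on Sep 23.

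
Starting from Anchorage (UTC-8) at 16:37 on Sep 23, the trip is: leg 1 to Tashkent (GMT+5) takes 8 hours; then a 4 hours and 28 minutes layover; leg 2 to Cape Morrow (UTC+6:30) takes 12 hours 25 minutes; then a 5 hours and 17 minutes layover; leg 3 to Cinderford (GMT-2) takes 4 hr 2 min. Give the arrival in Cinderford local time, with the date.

Convert departure to UTC: 16:37 + 8:00 = 00:37 UTC on Sep 24.
Add 8 hours leg 1 → 08:37 UTC.
Add 4 hours and 28 minutes layover in Tashkent → 13:05 UTC.
Add 12 hours 25 minutes leg 2 → 01:30 UTC (Sep 25).
Add 5 hours and 17 minutes layover in Cape Morrow → 06:47 UTC.
Add 4 hours 2 minutes leg 3 → 10:49 UTC.
Cinderford is UTC−2:00, so local arrival = 10:49 − 2:00 = 08:49 on Sep 25.

08:49 on September 25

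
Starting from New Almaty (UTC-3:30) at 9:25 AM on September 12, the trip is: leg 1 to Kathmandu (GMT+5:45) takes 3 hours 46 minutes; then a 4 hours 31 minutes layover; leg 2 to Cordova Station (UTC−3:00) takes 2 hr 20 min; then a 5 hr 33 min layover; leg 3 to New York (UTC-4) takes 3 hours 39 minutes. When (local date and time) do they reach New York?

Convert departure to UTC: 9:25 AM + 3:30 = 12:55 PM UTC on Sep 12.
Add 3 hours 46 minutes leg 1 → 4:41 PM UTC.
Add 4 hours and 31 minutes layover in Kathmandu → 9:12 PM UTC.
Add 2 hours 20 minutes leg 2 → 11:32 PM UTC.
Add 5 hours 33 minutes layover in Cordova Station → 5:05 AM UTC (Sep 13).
Add 3 hours 39 minutes leg 3 → 8:44 AM UTC.
New York is UTC−4:00, so local arrival = 8:44 AM − 4:00 = 4:44 AM on Sep 13.

4:44 AM on September 13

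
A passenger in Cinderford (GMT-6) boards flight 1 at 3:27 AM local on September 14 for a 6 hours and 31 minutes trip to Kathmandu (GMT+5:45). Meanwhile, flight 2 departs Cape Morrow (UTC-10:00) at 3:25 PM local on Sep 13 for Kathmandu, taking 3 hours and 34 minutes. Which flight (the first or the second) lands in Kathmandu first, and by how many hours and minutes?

Flight 1 in UTC: 3:27 AM + 6:00 = 9:27 AM on Sep 14.
+6 hours 31 minutes → arrive 3:58 PM UTC on Sep 14.
Flight 2 in UTC: 3:25 PM + 10:00 = 1:25 AM on Sep 14.
+3 hours and 34 minutes → arrive 4:59 AM UTC on Sep 14.
Flight 2 lands earlier by 10 hours 59 minutes.

the second, by 10 hours 59 minutes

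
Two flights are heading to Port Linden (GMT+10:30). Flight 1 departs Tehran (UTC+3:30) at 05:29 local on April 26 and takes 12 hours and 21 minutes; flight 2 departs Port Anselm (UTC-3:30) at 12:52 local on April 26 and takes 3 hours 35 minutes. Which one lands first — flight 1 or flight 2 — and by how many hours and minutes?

the first, by 5 hours 37 minutes

Flight 1 in UTC: 05:29 − 3:30 = 01:59 on Apr 26.
+12 hours 21 minutes → arrive 14:20 UTC on Apr 26.
Flight 2 in UTC: 12:52 + 3:30 = 16:22 on Apr 26.
+3 hours 35 minutes → arrive 19:57 UTC on Apr 26.
Flight 1 lands earlier by 5 hours 37 minutes.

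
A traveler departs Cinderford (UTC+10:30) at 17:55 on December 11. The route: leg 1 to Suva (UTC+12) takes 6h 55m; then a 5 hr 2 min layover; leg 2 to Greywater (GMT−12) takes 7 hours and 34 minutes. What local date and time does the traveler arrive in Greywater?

Convert departure to UTC: 17:55 − 10:30 = 07:25 UTC on Dec 11.
Add 6 hours 55 minutes leg 1 → 14:20 UTC.
Add 5 hours 2 minutes layover in Suva → 19:22 UTC.
Add 7 hours and 34 minutes leg 2 → 02:56 UTC (Dec 12).
Greywater is UTC−12:00, so local arrival = 02:56 − 12:00 = 14:56 on Dec 11.

14:56 on December 11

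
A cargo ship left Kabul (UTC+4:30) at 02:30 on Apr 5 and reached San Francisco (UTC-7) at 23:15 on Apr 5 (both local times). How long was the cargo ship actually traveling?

San Francisco is 11:30 behind Kabul.
Clock-face elapsed time (ignoring zones) is 20 hours 45 minutes.
Actual elapsed = 20 hours 45 minutes + 11:30 = 32 hours 15 minutes.

32 hours 15 minutes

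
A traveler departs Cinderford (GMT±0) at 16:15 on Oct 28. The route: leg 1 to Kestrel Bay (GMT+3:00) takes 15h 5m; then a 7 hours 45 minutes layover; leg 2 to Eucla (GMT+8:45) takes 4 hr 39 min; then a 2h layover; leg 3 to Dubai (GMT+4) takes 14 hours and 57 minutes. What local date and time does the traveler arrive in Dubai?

16:41 on October 30

Cinderford is at UTC+0, so departure is already 16:15 UTC on Oct 28.
Add 15 hours 5 minutes leg 1 → 07:20 UTC (Oct 29).
Add 7 hours 45 minutes layover in Kestrel Bay → 15:05 UTC.
Add 4 hours and 39 minutes leg 2 → 19:44 UTC.
Add 2 hours layover in Eucla → 21:44 UTC.
Add 14 hours and 57 minutes leg 3 → 12:41 UTC (Oct 30).
Dubai is UTC+4:00, so local arrival = 12:41 + 4:00 = 16:41 on Oct 30.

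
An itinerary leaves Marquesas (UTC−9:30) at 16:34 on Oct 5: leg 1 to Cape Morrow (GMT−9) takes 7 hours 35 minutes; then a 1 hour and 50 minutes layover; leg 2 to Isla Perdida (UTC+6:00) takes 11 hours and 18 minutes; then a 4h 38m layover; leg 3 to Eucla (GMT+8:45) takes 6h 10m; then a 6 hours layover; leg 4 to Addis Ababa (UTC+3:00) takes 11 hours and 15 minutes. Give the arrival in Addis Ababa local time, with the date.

Convert departure to UTC: 16:34 + 9:30 = 02:04 UTC on Oct 6.
Add 7 hours 35 minutes leg 1 → 09:39 UTC.
Add 1 hour 50 minutes layover in Cape Morrow → 11:29 UTC.
Add 11 hours and 18 minutes leg 2 → 22:47 UTC.
Add 4 hours 38 minutes layover in Isla Perdida → 03:25 UTC (Oct 7).
Add 6 hours 10 minutes leg 3 → 09:35 UTC.
Add 6 hours layover in Eucla → 15:35 UTC.
Add 11 hours and 15 minutes leg 4 → 02:50 UTC (Oct 8).
Addis Ababa is UTC+3:00, so local arrival = 02:50 + 3:00 = 05:50 on Oct 8.

05:50 on Oct 8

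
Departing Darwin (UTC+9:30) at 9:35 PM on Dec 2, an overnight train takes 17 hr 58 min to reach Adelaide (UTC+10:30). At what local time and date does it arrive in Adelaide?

Adelaide is 1:00 ahead of Darwin.
After 17 hours 58 minutes it is 3:33 PM (Dec 3) in Darwin.
Shift by the zone difference: 3:33 PM + 1:00 = 4:33 PM on Dec 3 in Adelaide.

4:33 PM on Dec 3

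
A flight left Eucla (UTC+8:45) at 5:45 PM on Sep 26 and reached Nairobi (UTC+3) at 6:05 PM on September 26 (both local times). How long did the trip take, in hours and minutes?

6 hours 5 minutes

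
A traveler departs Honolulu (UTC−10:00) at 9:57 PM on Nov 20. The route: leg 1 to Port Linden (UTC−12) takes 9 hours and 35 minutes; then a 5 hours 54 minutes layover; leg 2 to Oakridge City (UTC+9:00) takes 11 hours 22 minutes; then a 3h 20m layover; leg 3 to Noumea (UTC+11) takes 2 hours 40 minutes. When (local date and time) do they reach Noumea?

Convert departure to UTC: 9:57 PM + 10:00 = 7:57 AM UTC on Nov 21.
Add 9 hours and 35 minutes leg 1 → 5:32 PM UTC.
Add 5 hours and 54 minutes layover in Port Linden → 11:26 PM UTC.
Add 11 hours and 22 minutes leg 2 → 10:48 AM UTC (Nov 22).
Add 3 hours 20 minutes layover in Oakridge City → 2:08 PM UTC.
Add 2 hours 40 minutes leg 3 → 4:48 PM UTC.
Noumea is UTC+11:00, so local arrival = 4:48 PM + 11:00 = 3:48 AM on Nov 23.

3:48 AM on Nov 23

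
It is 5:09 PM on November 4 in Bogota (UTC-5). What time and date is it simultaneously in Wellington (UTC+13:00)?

11:09 AM on Nov 5

In UTC: 5:09 PM + 5:00 = 10:09 PM on Nov 4.
Wellington is UTC+13:00: 10:09 PM + 13:00 = 11:09 AM on Nov 5.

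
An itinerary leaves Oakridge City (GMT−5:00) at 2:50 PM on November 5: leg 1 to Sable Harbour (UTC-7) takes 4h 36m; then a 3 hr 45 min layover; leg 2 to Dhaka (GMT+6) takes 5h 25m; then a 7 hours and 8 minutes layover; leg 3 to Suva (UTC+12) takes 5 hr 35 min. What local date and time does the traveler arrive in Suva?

Convert departure to UTC: 2:50 PM + 5:00 = 7:50 PM UTC on Nov 5.
Add 4 hours 36 minutes leg 1 → 12:26 AM UTC (Nov 6).
Add 3 hours 45 minutes layover in Sable Harbour → 4:11 AM UTC.
Add 5 hours 25 minutes leg 2 → 9:36 AM UTC.
Add 7 hours 8 minutes layover in Dhaka → 4:44 PM UTC.
Add 5 hours 35 minutes leg 3 → 10:19 PM UTC.
Suva is UTC+12:00, so local arrival = 10:19 PM + 12:00 = 10:19 AM on Nov 7.

10:19 AM on Nov 7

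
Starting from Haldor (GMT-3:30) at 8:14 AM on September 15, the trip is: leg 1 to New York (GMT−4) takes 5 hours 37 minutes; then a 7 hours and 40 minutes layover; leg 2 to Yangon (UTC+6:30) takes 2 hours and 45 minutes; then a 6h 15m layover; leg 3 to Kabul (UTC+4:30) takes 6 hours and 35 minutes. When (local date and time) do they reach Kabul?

Convert departure to UTC: 8:14 AM + 3:30 = 11:44 AM UTC on Sep 15.
Add 5 hours 37 minutes leg 1 → 5:21 PM UTC.
Add 7 hours 40 minutes layover in New York → 1:01 AM UTC (Sep 16).
Add 2 hours and 45 minutes leg 2 → 3:46 AM UTC.
Add 6 hours and 15 minutes layover in Yangon → 10:01 AM UTC.
Add 6 hours and 35 minutes leg 3 → 4:36 PM UTC.
Kabul is UTC+4:30, so local arrival = 4:36 PM + 4:30 = 9:06 PM on Sep 16.

9:06 PM on Sep 16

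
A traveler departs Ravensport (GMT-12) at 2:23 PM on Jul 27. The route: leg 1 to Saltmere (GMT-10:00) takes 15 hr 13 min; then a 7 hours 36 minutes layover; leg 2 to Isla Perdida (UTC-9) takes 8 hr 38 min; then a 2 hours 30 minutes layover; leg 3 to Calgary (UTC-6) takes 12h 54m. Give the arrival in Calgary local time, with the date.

7:14 PM on Jul 29

Convert departure to UTC: 2:23 PM + 12:00 = 2:23 AM UTC on Jul 28.
Add 15 hours 13 minutes leg 1 → 5:36 PM UTC.
Add 7 hours 36 minutes layover in Saltmere → 1:12 AM UTC (Jul 29).
Add 8 hours and 38 minutes leg 2 → 9:50 AM UTC.
Add 2 hours 30 minutes layover in Isla Perdida → 12:20 PM UTC.
Add 12 hours and 54 minutes leg 3 → 1:14 AM UTC (Jul 30).
Calgary is UTC−6:00, so local arrival = 1:14 AM − 6:00 = 7:14 PM on Jul 29.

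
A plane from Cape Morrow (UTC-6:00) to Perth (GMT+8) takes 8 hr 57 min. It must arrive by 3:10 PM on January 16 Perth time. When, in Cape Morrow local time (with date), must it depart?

4:13 PM on Jan 15

Target arrival in UTC: 3:10 PM − 8:00 = 7:10 AM on Jan 16.
Subtract 8 hours and 57 minutes → departure 10:13 PM UTC on Jan 15.
Cape Morrow is UTC−6:00: 10:13 PM − 6:00 = 4:13 PM on Jan 15.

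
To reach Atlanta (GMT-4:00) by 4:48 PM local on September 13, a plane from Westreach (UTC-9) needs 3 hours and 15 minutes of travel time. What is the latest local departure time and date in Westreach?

Target arrival in UTC: 4:48 PM + 4:00 = 8:48 PM on Sep 13.
Subtract 3 hours and 15 minutes → departure 5:33 PM UTC on Sep 13.
Westreach is UTC−9:00: 5:33 PM − 9:00 = 8:33 AM on Sep 13.

8:33 AM on September 13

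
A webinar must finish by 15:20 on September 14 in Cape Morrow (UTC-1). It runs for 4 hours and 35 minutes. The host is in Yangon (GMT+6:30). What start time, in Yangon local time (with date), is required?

Target end time in UTC: 15:20 + 1:00 = 16:20 on Sep 14.
Subtract 4 hours 35 minutes → start 11:45 UTC on Sep 14.
Yangon is UTC+6:30: 11:45 + 6:30 = 18:15 on Sep 14.

18:15 on September 14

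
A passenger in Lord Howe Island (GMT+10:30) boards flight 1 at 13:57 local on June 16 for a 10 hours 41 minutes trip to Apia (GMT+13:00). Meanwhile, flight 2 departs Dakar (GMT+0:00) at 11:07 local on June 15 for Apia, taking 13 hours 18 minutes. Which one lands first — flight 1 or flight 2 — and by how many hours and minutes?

Flight 1 in UTC: 13:57 − 10:30 = 03:27 on Jun 16.
+10 hours 41 minutes → arrive 14:08 UTC on Jun 16.
Flight 2 departs at 11:07 UTC (Jun 15).
+13 hours and 18 minutes → arrive 00:25 UTC on Jun 16.
Flight 2 lands earlier by 13 hours 43 minutes.

the second, by 13 hours 43 minutes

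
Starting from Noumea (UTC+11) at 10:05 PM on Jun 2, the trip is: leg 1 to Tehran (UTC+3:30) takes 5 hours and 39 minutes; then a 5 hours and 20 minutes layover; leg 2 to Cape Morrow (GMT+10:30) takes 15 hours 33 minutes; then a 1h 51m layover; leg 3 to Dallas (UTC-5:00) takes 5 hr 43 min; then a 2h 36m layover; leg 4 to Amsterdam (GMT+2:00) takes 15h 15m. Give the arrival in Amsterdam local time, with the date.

Convert departure to UTC: 10:05 PM − 11:00 = 11:05 AM UTC on Jun 2.
Add 5 hours and 39 minutes leg 1 → 4:44 PM UTC.
Add 5 hours 20 minutes layover in Tehran → 10:04 PM UTC.
Add 15 hours 33 minutes leg 2 → 1:37 PM UTC (Jun 3).
Add 1 hour 51 minutes layover in Cape Morrow → 3:28 PM UTC.
Add 5 hours 43 minutes leg 3 → 9:11 PM UTC.
Add 2 hours and 36 minutes layover in Dallas → 11:47 PM UTC.
Add 15 hours 15 minutes leg 4 → 3:02 PM UTC (Jun 4).
Amsterdam is UTC+2:00, so local arrival = 3:02 PM + 2:00 = 5:02 PM on Jun 4.

5:02 PM on June 4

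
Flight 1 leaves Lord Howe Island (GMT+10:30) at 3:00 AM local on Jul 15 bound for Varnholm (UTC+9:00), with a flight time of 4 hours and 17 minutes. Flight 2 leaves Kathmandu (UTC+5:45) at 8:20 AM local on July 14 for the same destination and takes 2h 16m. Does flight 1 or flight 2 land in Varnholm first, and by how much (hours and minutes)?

the second, by 15 hours 56 minutes

Flight 1 in UTC: 3:00 AM − 10:30 = 4:30 PM on Jul 14.
+4 hours 17 minutes → arrive 8:47 PM UTC on Jul 14.
Flight 2 in UTC: 8:20 AM − 5:45 = 2:35 AM on Jul 14.
+2 hours 16 minutes → arrive 4:51 AM UTC on Jul 14.
Flight 2 lands earlier by 15 hours 56 minutes.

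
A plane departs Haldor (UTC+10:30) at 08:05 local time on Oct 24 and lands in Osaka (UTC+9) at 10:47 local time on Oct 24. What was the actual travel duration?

Departure in UTC: 08:05 − 10:30 = 21:35 on Oct 23.
Arrival in UTC: 10:47 − 9:00 = 01:47 on Oct 24.
Elapsed = 01:47 − 21:35 (+1 day) = 4 hours 12 minutes.

4 hours 12 minutes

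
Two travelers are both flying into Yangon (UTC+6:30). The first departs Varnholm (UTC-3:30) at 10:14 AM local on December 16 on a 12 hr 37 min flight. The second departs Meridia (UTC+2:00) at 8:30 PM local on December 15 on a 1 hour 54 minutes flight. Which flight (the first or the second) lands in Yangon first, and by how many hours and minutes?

the second, by 29 hours 57 minutes

Flight 1 in UTC: 10:14 AM + 3:30 = 1:44 PM on Dec 16.
+12 hours 37 minutes → arrive 2:21 AM UTC on Dec 17.
Flight 2 in UTC: 8:30 PM − 2:00 = 6:30 PM on Dec 15.
+1 hour and 54 minutes → arrive 8:24 PM UTC on Dec 15.
Flight 2 lands earlier by 29 hours 57 minutes.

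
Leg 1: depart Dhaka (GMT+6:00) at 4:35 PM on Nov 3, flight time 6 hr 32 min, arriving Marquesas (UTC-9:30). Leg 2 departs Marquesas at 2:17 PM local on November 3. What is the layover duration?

Convert departure to UTC: 4:35 PM − 6:00 = 10:35 AM UTC on Nov 3.
Add 6 hours and 32 minutes flight time → 5:07 PM UTC.
Marquesas is UTC−9:30, so local arrival = 5:07 PM − 9:30 = 7:37 AM on Nov 3.
Layover = 2:17 PM − 7:37 AM = 6 hours 40 minutes.

6 hours 40 minutes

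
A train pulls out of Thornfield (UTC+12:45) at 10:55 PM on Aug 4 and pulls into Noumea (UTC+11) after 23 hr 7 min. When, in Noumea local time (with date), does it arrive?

Convert departure to UTC: 10:55 PM − 12:45 = 10:10 AM UTC on Aug 4.
Add 23 hours 7 minutes travel time → 9:17 AM UTC (Aug 5).
Noumea is UTC+11:00, so local arrival = 9:17 AM + 11:00 = 8:17 PM on Aug 5.

8:17 PM on August 5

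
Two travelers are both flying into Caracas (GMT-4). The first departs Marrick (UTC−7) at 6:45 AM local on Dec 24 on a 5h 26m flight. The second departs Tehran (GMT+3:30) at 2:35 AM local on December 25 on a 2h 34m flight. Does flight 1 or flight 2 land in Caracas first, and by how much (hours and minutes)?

the first, by 6 hours 28 minutes

Flight 1 in UTC: 6:45 AM + 7:00 = 1:45 PM on Dec 24.
+5 hours 26 minutes → arrive 7:11 PM UTC on Dec 24.
Flight 2 in UTC: 2:35 AM − 3:30 = 11:05 PM on Dec 24.
+2 hours 34 minutes → arrive 1:39 AM UTC on Dec 25.
Flight 1 lands earlier by 6 hours 28 minutes.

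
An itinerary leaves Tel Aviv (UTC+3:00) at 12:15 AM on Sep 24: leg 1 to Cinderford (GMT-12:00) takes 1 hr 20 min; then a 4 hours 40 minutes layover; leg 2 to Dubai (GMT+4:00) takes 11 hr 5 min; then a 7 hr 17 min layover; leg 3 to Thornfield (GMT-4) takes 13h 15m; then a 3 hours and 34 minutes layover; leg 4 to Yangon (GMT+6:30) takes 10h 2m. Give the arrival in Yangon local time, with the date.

6:58 AM on Sep 26

Convert departure to UTC: 12:15 AM − 3:00 = 9:15 PM UTC on Sep 23.
Add 1 hour and 20 minutes leg 1 → 10:35 PM UTC.
Add 4 hours and 40 minutes layover in Cinderford → 3:15 AM UTC (Sep 24).
Add 11 hours and 5 minutes leg 2 → 2:20 PM UTC.
Add 7 hours 17 minutes layover in Dubai → 9:37 PM UTC.
Add 13 hours 15 minutes leg 3 → 10:52 AM UTC (Sep 25).
Add 3 hours and 34 minutes layover in Thornfield → 2:26 PM UTC.
Add 10 hours and 2 minutes leg 4 → 12:28 AM UTC (Sep 26).
Yangon is UTC+6:30, so local arrival = 12:28 AM + 6:30 = 6:58 AM on Sep 26.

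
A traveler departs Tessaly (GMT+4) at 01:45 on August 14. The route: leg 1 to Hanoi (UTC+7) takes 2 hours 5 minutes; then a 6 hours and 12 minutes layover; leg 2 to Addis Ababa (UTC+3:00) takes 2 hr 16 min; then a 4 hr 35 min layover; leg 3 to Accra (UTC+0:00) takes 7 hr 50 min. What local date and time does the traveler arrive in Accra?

20:43 on Aug 14

Convert departure to UTC: 01:45 − 4:00 = 21:45 UTC on Aug 13.
Add 2 hours and 5 minutes leg 1 → 23:50 UTC.
Add 6 hours 12 minutes layover in Hanoi → 06:02 UTC (Aug 14).
Add 2 hours and 16 minutes leg 2 → 08:18 UTC.
Add 4 hours and 35 minutes layover in Addis Ababa → 12:53 UTC.
Add 7 hours 50 minutes leg 3 → 20:43 UTC.
Accra is UTC+0, so local arrival is the same: 20:43 on Aug 14.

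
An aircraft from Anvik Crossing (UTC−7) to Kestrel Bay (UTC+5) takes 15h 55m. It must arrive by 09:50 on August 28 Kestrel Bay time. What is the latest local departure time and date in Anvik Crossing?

Target arrival in UTC: 09:50 − 5:00 = 04:50 on Aug 28.
Subtract 15 hours and 55 minutes → departure 12:55 UTC on Aug 27.
Anvik Crossing is UTC−7:00: 12:55 − 7:00 = 05:55 on Aug 27.

05:55 on Aug 27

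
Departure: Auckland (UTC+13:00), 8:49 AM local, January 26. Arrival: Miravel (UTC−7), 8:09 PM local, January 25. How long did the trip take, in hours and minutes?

7 hours 20 minutes

Miravel is 20:00 behind Auckland.
Clock-face elapsed time (ignoring zones) is −12 hours 40 minutes.
Actual elapsed = −12 hours 40 minutes + 20:00 = 7 hours 20 minutes.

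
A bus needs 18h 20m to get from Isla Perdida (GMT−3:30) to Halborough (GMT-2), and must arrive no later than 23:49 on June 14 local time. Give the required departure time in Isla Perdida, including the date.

Target arrival in UTC: 23:49 + 2:00 = 01:49 on Jun 15.
Subtract 18 hours and 20 minutes → departure 07:29 UTC on Jun 14.
Isla Perdida is UTC−3:30: 07:29 − 3:30 = 03:59 on Jun 14.

03:59 on June 14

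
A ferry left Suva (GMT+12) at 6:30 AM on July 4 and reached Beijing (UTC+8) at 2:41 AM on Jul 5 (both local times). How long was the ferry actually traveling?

Departure in UTC: 6:30 AM − 12:00 = 6:30 PM on Jul 3.
Arrival in UTC: 2:41 AM − 8:00 = 6:41 PM on Jul 4.
Elapsed = 6:41 PM − 6:30 PM (+1 day) = 24 hours 11 minutes.

24 hours 11 minutes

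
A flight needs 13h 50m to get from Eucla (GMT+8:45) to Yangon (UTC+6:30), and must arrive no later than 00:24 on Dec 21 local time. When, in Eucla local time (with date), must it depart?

Target arrival in UTC: 00:24 − 6:30 = 17:54 on Dec 20.
Subtract 13 hours 50 minutes → departure 04:04 UTC on Dec 20.
Eucla is UTC+8:45: 04:04 + 8:45 = 12:49 on Dec 20.

12:49 on December 20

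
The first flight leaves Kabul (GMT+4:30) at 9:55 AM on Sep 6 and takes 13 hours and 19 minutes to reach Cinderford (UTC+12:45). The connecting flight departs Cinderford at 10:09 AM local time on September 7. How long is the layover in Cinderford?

Convert departure to UTC: 9:55 AM − 4:30 = 5:25 AM UTC on Sep 6.
Add 13 hours 19 minutes flight time → 6:44 PM UTC.
Cinderford is UTC+12:45, so local arrival = 6:44 PM + 12:45 = 7:29 AM on Sep 7.
Layover = 10:09 AM − 7:29 AM = 2 hours 40 minutes.

2 hours 40 minutes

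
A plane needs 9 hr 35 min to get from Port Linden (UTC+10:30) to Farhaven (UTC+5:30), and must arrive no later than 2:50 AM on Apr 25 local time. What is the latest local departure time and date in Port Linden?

10:15 PM on April 24

Target arrival in UTC: 2:50 AM − 5:30 = 9:20 PM on Apr 24.
Subtract 9 hours 35 minutes → departure 11:45 AM UTC on Apr 24.
Port Linden is UTC+10:30: 11:45 AM + 10:30 = 10:15 PM on Apr 24.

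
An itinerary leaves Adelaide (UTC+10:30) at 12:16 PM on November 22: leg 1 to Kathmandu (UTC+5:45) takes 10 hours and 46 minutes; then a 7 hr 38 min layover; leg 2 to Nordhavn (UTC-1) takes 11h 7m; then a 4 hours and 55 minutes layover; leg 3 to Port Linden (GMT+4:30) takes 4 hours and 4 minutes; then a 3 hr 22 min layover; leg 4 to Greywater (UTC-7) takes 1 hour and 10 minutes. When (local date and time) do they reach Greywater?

Convert departure to UTC: 12:16 PM − 10:30 = 1:46 AM UTC on Nov 22.
Add 10 hours and 46 minutes leg 1 → 12:32 PM UTC.
Add 7 hours and 38 minutes layover in Kathmandu → 8:10 PM UTC.
Add 11 hours 7 minutes leg 2 → 7:17 AM UTC (Nov 23).
Add 4 hours and 55 minutes layover in Nordhavn → 12:12 PM UTC.
Add 4 hours and 4 minutes leg 3 → 4:16 PM UTC.
Add 3 hours and 22 minutes layover in Port Linden → 7:38 PM UTC.
Add 1 hour and 10 minutes leg 4 → 8:48 PM UTC.
Greywater is UTC−7:00, so local arrival = 8:48 PM − 7:00 = 1:48 PM on Nov 23.

1:48 PM on November 23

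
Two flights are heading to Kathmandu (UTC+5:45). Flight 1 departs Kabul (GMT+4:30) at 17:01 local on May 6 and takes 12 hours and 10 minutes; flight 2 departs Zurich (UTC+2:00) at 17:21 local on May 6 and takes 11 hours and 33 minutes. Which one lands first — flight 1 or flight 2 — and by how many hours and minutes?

the first, by 2 hours 13 minutes

Flight 1 in UTC: 17:01 − 4:30 = 12:31 on May 6.
+12 hours 10 minutes → arrive 00:41 UTC on May 7.
Flight 2 in UTC: 17:21 − 2:00 = 15:21 on May 6.
+11 hours 33 minutes → arrive 02:54 UTC on May 7.
Flight 1 lands earlier by 2 hours 13 minutes.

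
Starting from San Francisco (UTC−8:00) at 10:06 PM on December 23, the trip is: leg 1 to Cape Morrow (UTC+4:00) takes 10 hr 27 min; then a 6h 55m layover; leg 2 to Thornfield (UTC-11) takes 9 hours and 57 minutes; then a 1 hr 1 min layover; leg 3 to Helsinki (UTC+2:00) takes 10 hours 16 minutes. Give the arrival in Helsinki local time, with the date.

Convert departure to UTC: 10:06 PM + 8:00 = 6:06 AM UTC on Dec 24.
Add 10 hours and 27 minutes leg 1 → 4:33 PM UTC.
Add 6 hours and 55 minutes layover in Cape Morrow → 11:28 PM UTC.
Add 9 hours and 57 minutes leg 2 → 9:25 AM UTC (Dec 25).
Add 1 hour 1 minute layover in Thornfield → 10:26 AM UTC.
Add 10 hours and 16 minutes leg 3 → 8:42 PM UTC.
Helsinki is UTC+2:00, so local arrival = 8:42 PM + 2:00 = 10:42 PM on Dec 25.

10:42 PM on December 25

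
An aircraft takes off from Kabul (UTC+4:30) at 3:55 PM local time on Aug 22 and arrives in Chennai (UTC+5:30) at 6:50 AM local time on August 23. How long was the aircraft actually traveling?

Departure in UTC: 3:55 PM − 4:30 = 11:25 AM on Aug 22.
Arrival in UTC: 6:50 AM − 5:30 = 1:20 AM on Aug 23.
Elapsed = 1:20 AM − 11:25 AM (+1 day) = 13 hours 55 minutes.

13 hours 55 minutes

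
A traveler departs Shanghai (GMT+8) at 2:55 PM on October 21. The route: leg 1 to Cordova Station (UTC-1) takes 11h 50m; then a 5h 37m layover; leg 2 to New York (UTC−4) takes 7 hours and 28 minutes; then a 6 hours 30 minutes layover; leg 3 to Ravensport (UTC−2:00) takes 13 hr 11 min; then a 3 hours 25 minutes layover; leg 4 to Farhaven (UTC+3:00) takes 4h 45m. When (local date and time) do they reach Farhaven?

Convert departure to UTC: 2:55 PM − 8:00 = 6:55 AM UTC on Oct 21.
Add 11 hours and 50 minutes leg 1 → 6:45 PM UTC.
Add 5 hours 37 minutes layover in Cordova Station → 12:22 AM UTC (Oct 22).
Add 7 hours and 28 minutes leg 2 → 7:50 AM UTC.
Add 6 hours and 30 minutes layover in New York → 2:20 PM UTC.
Add 13 hours and 11 minutes leg 3 → 3:31 AM UTC (Oct 23).
Add 3 hours and 25 minutes layover in Ravensport → 6:56 AM UTC.
Add 4 hours 45 minutes leg 4 → 11:41 AM UTC.
Farhaven is UTC+3:00, so local arrival = 11:41 AM + 3:00 = 2:41 PM on Oct 23.

2:41 PM on October 23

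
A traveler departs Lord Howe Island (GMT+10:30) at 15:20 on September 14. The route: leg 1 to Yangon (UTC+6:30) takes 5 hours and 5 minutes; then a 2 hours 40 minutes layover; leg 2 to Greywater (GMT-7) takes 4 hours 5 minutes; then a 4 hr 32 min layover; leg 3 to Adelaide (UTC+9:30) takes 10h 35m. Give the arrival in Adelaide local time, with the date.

Convert departure to UTC: 15:20 − 10:30 = 04:50 UTC on Sep 14.
Add 5 hours 5 minutes leg 1 → 09:55 UTC.
Add 2 hours and 40 minutes layover in Yangon → 12:35 UTC.
Add 4 hours and 5 minutes leg 2 → 16:40 UTC.
Add 4 hours and 32 minutes layover in Greywater → 21:12 UTC.
Add 10 hours and 35 minutes leg 3 → 07:47 UTC (Sep 15).
Adelaide is UTC+9:30, so local arrival = 07:47 + 9:30 = 17:17 on Sep 15.

17:17 on September 15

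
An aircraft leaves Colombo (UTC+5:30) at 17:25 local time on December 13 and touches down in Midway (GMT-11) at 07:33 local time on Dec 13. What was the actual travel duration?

Departure in UTC: 17:25 − 5:30 = 11:55 on Dec 13.
Arrival in UTC: 07:33 + 11:00 = 18:33 on Dec 13.
Elapsed = 18:33 − 11:55 = 6 hours 38 minutes.

6 hours 38 minutes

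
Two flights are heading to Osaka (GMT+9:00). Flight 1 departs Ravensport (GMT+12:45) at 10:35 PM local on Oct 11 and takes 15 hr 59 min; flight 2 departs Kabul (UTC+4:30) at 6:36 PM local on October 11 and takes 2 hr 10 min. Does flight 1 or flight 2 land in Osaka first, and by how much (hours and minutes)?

Flight 1 in UTC: 10:35 PM − 12:45 = 9:50 AM on Oct 11.
+15 hours 59 minutes → arrive 1:49 AM UTC on Oct 12.
Flight 2 in UTC: 6:36 PM − 4:30 = 2:06 PM on Oct 11.
+2 hours 10 minutes → arrive 4:16 PM UTC on Oct 11.
Flight 2 lands earlier by 9 hours 33 minutes.

the second, by 9 hours 33 minutes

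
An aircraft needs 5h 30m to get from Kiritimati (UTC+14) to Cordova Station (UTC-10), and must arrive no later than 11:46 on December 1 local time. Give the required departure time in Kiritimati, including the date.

Target arrival in UTC: 11:46 + 10:00 = 21:46 on Dec 1.
Subtract 5 hours 30 minutes → departure 16:16 UTC on Dec 1.
Kiritimati is UTC+14:00: 16:16 + 14:00 = 06:16 on Dec 2.

06:16 on Dec 2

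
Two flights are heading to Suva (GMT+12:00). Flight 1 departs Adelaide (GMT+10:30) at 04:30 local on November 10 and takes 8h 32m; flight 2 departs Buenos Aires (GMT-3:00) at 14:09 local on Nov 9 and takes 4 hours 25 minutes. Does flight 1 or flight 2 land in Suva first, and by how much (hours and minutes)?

Flight 1 in UTC: 04:30 − 10:30 = 18:00 on Nov 9.
+8 hours and 32 minutes → arrive 02:32 UTC on Nov 10.
Flight 2 in UTC: 14:09 + 3:00 = 17:09 on Nov 9.
+4 hours and 25 minutes → arrive 21:34 UTC on Nov 9.
Flight 2 lands earlier by 4 hours 58 minutes.

the second, by 4 hours 58 minutes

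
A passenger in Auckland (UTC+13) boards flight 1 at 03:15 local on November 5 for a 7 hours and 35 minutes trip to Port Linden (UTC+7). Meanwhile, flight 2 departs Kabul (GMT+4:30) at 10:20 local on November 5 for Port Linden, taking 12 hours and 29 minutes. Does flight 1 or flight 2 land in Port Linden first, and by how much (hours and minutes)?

Flight 1 in UTC: 03:15 − 13:00 = 14:15 on Nov 4.
+7 hours and 35 minutes → arrive 21:50 UTC on Nov 4.
Flight 2 in UTC: 10:20 − 4:30 = 05:50 on Nov 5.
+12 hours 29 minutes → arrive 18:19 UTC on Nov 5.
Flight 1 lands earlier by 20 hours 29 minutes.

the first, by 20 hours 29 minutes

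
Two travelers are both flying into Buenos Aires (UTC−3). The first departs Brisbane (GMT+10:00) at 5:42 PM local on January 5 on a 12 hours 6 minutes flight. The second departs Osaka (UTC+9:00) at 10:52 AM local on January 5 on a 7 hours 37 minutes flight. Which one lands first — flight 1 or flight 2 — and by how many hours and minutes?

the second, by 10 hours 19 minutes

Flight 1 in UTC: 5:42 PM − 10:00 = 7:42 AM on Jan 5.
+12 hours 6 minutes → arrive 7:48 PM UTC on Jan 5.
Flight 2 in UTC: 10:52 AM − 9:00 = 1:52 AM on Jan 5.
+7 hours and 37 minutes → arrive 9:29 AM UTC on Jan 5.
Flight 2 lands earlier by 10 hours 19 minutes.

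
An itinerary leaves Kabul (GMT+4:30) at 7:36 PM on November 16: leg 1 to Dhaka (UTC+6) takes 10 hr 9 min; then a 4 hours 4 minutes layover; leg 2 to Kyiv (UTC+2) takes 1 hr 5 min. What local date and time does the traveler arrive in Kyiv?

8:24 AM on Nov 17

Convert departure to UTC: 7:36 PM − 4:30 = 3:06 PM UTC on Nov 16.
Add 10 hours 9 minutes leg 1 → 1:15 AM UTC (Nov 17).
Add 4 hours 4 minutes layover in Dhaka → 5:19 AM UTC.
Add 1 hour and 5 minutes leg 2 → 6:24 AM UTC.
Kyiv is UTC+2:00, so local arrival = 6:24 AM + 2:00 = 8:24 AM on Nov 17.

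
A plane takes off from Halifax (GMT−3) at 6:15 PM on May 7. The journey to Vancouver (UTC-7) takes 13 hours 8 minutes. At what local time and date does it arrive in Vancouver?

Vancouver is 4:00 behind Halifax.
After 13 hours and 8 minutes it is 7:23 AM (May 8) in Halifax.
Shift by the zone difference: 7:23 AM − 4:00 = 3:23 AM on May 8 in Vancouver.

3:23 AM on May 8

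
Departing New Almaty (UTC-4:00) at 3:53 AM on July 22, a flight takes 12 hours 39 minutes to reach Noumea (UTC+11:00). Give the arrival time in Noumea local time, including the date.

Convert departure to UTC: 3:53 AM + 4:00 = 7:53 AM UTC on Jul 22.
Add 12 hours 39 minutes travel time → 8:32 PM UTC.
Noumea is UTC+11:00, so local arrival = 8:32 PM + 11:00 = 7:32 AM on Jul 23.

7:32 AM on July 23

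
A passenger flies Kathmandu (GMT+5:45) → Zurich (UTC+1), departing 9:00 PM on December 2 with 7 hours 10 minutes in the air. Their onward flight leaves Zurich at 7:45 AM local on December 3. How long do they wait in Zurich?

Convert departure to UTC: 9:00 PM − 5:45 = 3:15 PM UTC on Dec 2.
Add 7 hours and 10 minutes flight time → 10:25 PM UTC.
Zurich is UTC+1:00, so local arrival = 10:25 PM + 1:00 = 11:25 PM on Dec 2.
Layover = 7:45 AM − 11:25 PM (+1 day) = 8 hours 20 minutes.

8 hours 20 minutes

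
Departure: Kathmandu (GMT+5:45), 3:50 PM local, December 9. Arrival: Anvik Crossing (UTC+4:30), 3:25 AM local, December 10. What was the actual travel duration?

Departure in UTC: 3:50 PM − 5:45 = 10:05 AM on Dec 9.
Arrival in UTC: 3:25 AM − 4:30 = 10:55 PM on Dec 9.
Elapsed = 10:55 PM − 10:05 AM = 12 hours 50 minutes.

12 hours 50 minutes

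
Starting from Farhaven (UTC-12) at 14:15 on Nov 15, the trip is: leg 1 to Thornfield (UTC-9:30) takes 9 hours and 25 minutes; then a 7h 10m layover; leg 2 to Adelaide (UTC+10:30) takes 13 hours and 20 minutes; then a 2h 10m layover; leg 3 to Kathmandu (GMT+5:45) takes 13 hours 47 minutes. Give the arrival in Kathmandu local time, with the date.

Convert departure to UTC: 14:15 + 12:00 = 02:15 UTC on Nov 16.
Add 9 hours 25 minutes leg 1 → 11:40 UTC.
Add 7 hours 10 minutes layover in Thornfield → 18:50 UTC.
Add 13 hours 20 minutes leg 2 → 08:10 UTC (Nov 17).
Add 2 hours 10 minutes layover in Adelaide → 10:20 UTC.
Add 13 hours 47 minutes leg 3 → 00:07 UTC (Nov 18).
Kathmandu is UTC+5:45, so local arrival = 00:07 + 5:45 = 05:52 on Nov 18.

05:52 on Nov 18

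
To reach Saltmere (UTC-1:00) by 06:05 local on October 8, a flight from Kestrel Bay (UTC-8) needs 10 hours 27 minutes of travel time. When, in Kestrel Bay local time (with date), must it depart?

12:38 on Oct 7

Target arrival in UTC: 06:05 + 1:00 = 07:05 on Oct 8.
Subtract 10 hours and 27 minutes → departure 20:38 UTC on Oct 7.
Kestrel Bay is UTC−8:00: 20:38 − 8:00 = 12:38 on Oct 7.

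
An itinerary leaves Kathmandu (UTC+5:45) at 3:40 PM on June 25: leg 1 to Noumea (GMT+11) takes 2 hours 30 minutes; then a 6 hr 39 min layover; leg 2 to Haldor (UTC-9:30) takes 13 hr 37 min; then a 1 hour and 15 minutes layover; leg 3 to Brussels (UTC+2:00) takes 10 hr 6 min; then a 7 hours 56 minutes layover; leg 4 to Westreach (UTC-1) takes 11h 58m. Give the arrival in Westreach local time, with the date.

2:56 PM on June 27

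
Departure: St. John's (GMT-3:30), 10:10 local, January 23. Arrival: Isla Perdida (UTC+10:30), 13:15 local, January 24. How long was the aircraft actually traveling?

13 hours 5 minutes

Departure in UTC: 10:10 + 3:30 = 13:40 on Jan 23.
Arrival in UTC: 13:15 − 10:30 = 02:45 on Jan 24.
Elapsed = 02:45 − 13:40 (+1 day) = 13 hours 5 minutes.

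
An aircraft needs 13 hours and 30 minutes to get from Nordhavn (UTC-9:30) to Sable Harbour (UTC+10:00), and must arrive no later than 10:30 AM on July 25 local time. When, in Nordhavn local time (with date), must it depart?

Target arrival in UTC: 10:30 AM − 10:00 = 12:30 AM on Jul 25.
Subtract 13 hours and 30 minutes → departure 11:00 AM UTC on Jul 24.
Nordhavn is UTC−9:30: 11:00 AM − 9:30 = 1:30 AM on Jul 24.

1:30 AM on July 24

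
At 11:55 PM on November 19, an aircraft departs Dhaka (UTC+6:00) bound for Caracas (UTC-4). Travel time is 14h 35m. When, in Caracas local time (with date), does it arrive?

Convert departure to UTC: 11:55 PM − 6:00 = 5:55 PM UTC on Nov 19.
Add 14 hours and 35 minutes travel time → 8:30 AM UTC (Nov 20).
Caracas is UTC−4:00, so local arrival = 8:30 AM − 4:00 = 4:30 AM on Nov 20.

4:30 AM on November 20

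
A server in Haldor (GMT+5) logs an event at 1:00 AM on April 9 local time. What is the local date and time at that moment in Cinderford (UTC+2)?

Cinderford is 3:00 behind Haldor.
Shift by the zone difference: 1:00 AM − 3:00 = 10:00 PM on Apr 8 in Cinderford.

10:00 PM on Apr 8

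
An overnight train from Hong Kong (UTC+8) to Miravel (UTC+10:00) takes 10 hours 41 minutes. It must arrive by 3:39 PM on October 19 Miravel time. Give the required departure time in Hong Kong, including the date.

Target arrival in UTC: 3:39 PM − 10:00 = 5:39 AM on Oct 19.
Subtract 10 hours 41 minutes → departure 6:58 PM UTC on Oct 18.
Hong Kong is UTC+8:00: 6:58 PM + 8:00 = 2:58 AM on Oct 19.

2:58 AM on October 19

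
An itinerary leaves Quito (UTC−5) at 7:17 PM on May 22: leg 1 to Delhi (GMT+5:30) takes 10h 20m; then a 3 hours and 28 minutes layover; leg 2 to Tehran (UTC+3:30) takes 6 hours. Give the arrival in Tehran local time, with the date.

11:35 PM on May 23

Convert departure to UTC: 7:17 PM + 5:00 = 12:17 AM UTC on May 23.
Add 10 hours 20 minutes leg 1 → 10:37 AM UTC.
Add 3 hours 28 minutes layover in Delhi → 2:05 PM UTC.
Add 6 hours leg 2 → 8:05 PM UTC.
Tehran is UTC+3:30, so local arrival = 8:05 PM + 3:30 = 11:35 PM on May 23.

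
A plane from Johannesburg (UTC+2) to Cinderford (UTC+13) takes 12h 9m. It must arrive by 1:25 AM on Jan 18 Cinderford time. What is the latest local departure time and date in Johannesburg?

2:16 AM on January 17

Target arrival in UTC: 1:25 AM − 13:00 = 12:25 PM on Jan 17.
Subtract 12 hours 9 minutes → departure 12:16 AM UTC on Jan 17.
Johannesburg is UTC+2:00: 12:16 AM + 2:00 = 2:16 AM on Jan 17.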